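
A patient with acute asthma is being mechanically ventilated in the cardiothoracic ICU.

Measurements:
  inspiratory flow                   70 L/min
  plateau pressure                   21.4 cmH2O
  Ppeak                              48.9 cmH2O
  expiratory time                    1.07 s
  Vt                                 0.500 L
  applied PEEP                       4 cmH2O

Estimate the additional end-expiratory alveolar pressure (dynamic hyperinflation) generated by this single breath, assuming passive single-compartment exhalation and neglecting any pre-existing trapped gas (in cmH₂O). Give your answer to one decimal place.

Flow: 70 L/min ÷ 60 = 1.1667 L/s.
R = (PIP − Pplat)/V̇ = (48.9 − 21.4) / 1.1667 = 27.5/1.1667 = 23.571 cmH2O·s/L.
C = Vt/(Pplat − PEEP) = 500.0 / (21.4 − 4) = 500.0/17.4 = 28.736 mL/cmH2O.
τ = R × C = 23.571 × 0.02874 L/cmH2O = 0.6774 s.
Fraction remaining = e^(−Te/τ) = e^(−1.07/0.6774) = 0.2061; trapped volume = 500.0 × 0.2061 = 103.05 mL.
Additional alveolar pressure from trapping ≈ V_trapped / C = 103.05 / 28.736 = 3.586 cmH2O.

3.6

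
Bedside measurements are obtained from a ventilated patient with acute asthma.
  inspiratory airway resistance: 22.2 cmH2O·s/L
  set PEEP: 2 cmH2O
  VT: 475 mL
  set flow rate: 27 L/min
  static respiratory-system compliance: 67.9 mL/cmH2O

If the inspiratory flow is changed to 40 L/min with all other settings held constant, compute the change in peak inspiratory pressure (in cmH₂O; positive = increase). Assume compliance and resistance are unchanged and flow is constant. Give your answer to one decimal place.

Flow: 27 L/min ÷ 60 = 0.45 L/s.
New flow: 40 L/min ÷ 60 = 0.6667 L/s.
PIP = Vt/C + R·V̇ + PEEP (constant-flow equation of motion).
Only the resistive term changes: ΔPIP = R × ΔV̇ = 22.2 × (0.6667 − 0.45) = 22.2 × 0.2167 = 4.811 cmH2O.

4.8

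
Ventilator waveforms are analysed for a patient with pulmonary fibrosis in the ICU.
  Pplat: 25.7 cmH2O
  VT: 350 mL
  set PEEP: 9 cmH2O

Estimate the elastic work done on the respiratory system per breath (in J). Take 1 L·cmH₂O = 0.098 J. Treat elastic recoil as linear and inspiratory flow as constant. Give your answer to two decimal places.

0.29

Elastic work ≈ ½ × (Pplat − PEEP) × Vt = 0.5 × (25.7 − 9) × 0.350 L = 0.5 × 16.7 × 0.350 = 2.923 L·cmH2O.
× 0.098 J/(L·cmH2O) → 0.2865 J.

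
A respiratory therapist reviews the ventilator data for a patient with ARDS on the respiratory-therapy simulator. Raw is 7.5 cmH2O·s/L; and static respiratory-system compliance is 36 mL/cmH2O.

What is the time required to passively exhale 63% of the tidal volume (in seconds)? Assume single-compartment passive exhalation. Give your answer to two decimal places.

τ = R × C = 7.5 × 36 mL/cmH2O = 7.5 × 0.036 L/cmH2O = 0.27 s.
Exhaled fraction f = 1 − e^(−t/τ) → t = −τ·ln(1 − f) = −0.27·ln(0.37) = 0.2684 s.

0.27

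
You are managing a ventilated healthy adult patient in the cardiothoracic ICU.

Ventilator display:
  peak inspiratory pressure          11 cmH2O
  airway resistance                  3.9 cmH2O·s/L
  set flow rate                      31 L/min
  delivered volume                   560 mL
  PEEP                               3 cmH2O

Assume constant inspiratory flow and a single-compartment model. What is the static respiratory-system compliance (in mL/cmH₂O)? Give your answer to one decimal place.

93.6

Flow: 31 L/min ÷ 60 = 0.5167 L/s.
Equation of motion (constant flow): PIP = Vt/C + R·V̇ + PEEP.
Vt/C = PIP − R·V̇ − PEEP = 11 − 3.9×0.5167 − 3 = 11 − 2.015 − 3 = 5.985 cmH2O.
C = Vt / 5.985 = 560 / 5.985 = 93.567 mL/cmH2O.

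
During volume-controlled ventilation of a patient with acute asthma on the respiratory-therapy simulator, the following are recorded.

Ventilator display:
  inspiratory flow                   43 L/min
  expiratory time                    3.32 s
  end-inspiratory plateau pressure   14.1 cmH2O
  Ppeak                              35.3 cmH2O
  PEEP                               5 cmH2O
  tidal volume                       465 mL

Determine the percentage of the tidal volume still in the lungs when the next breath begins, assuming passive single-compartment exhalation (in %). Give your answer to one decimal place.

Flow: 43 L/min ÷ 60 = 0.7167 L/s.
R = (PIP − Pplat)/V̇ = (35.3 − 14.1) / 0.7167 = 21.2/0.7167 = 29.58 cmH2O·s/L.
C = Vt/(Pplat − PEEP) = 465.0 / (14.1 − 5) = 465.0/9.1 = 51.099 mL/cmH2O.
τ = R × C = 29.58 × 0.0511 L/cmH2O = 1.512 s.
Fraction remaining at end-expiration = e^(−Te/τ) = e^(−3.32/1.512) = 0.1113 → 11.13%.

11.1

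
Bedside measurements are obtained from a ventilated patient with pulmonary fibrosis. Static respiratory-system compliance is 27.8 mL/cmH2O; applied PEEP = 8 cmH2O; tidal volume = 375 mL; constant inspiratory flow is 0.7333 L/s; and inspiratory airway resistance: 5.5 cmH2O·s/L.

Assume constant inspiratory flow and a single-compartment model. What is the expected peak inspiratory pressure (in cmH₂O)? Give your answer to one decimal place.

Equation of motion (constant flow): PIP = Vt/C + R·V̇ + PEEP.
PIP = 375/27.8 + 5.5×0.7333 + 8 = 13.489 + 4.033 + 8 = 25.522 cmH2O.

25.5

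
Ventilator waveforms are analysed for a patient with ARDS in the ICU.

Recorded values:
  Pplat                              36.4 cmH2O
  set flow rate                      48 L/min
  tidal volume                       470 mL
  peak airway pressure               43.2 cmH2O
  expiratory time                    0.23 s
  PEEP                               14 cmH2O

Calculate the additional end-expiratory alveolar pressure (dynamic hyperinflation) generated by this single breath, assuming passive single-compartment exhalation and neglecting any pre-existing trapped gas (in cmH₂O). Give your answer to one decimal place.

6.2

Flow: 48 L/min ÷ 60 = 0.8 L/s.
R = (PIP − Pplat)/V̇ = (43.2 − 36.4) / 0.8 = 6.8/0.8 = 8.5 cmH2O·s/L.
C = Vt/(Pplat − PEEP) = 470.0 / (36.4 − 14) = 470.0/22.4 = 20.982 mL/cmH2O.
τ = R × C = 8.5 × 0.02098 L/cmH2O = 0.1783 s.
Fraction remaining = e^(−Te/τ) = e^(−0.23/0.1783) = 0.2753; trapped volume = 470.0 × 0.2753 = 129.39 mL.
Additional alveolar pressure from trapping ≈ V_trapped / C = 129.39 / 20.982 = 6.167 cmH2O.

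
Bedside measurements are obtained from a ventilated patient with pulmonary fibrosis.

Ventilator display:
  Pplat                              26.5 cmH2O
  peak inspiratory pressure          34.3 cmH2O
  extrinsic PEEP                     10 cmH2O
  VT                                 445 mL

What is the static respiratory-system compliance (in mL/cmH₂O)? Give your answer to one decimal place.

Cstat = Vt / (Pplat − PEEP) = 445 / (26.5 − 10) = 445 / 16.5 = 26.97 mL/cmH2O.

27.0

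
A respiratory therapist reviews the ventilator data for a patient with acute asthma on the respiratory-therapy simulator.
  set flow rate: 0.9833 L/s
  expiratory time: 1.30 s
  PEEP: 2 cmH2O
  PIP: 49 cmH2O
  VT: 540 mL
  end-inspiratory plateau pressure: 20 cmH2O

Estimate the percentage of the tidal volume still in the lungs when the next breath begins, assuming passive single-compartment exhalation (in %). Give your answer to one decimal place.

R = (PIP − Pplat)/V̇ = (49 − 20) / 0.9833 = 29.0/0.9833 = 29.493 cmH2O·s/L.
C = Vt/(Pplat − PEEP) = 540.0 / (20 − 2) = 540.0/18.0 = 30.0 mL/cmH2O.
τ = R × C = 29.493 × 0.03 L/cmH2O = 0.8848 s.
Fraction remaining at end-expiration = e^(−Te/τ) = e^(−1.30/0.8848) = 0.2301 → 23.01%.

23.0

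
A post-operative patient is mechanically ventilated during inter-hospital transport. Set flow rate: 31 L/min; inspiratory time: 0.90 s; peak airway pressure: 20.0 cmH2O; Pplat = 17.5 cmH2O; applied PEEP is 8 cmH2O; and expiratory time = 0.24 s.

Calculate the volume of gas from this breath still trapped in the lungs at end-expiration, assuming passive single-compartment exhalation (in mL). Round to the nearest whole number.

Flow: 31 L/min ÷ 60 = 0.5167 L/s.
Vt = flow × Ti = 0.5167 L/s × 0.90 s × 1000 mL/L = 465.03 mL.
R = (PIP − Pplat)/V̇ = (20.0 − 17.5) / 0.5167 = 2.5/0.5167 = 4.838 cmH2O·s/L.
C = Vt/(Pplat − PEEP) = 465.03 / (17.5 − 8) = 465.03/9.5 = 48.951 mL/cmH2O.
τ = R × C = 4.838 × 0.04895 L/cmH2O = 0.2368 s.
Fraction remaining = e^(−Te/τ) = e^(−0.24/0.2368) = 0.3629.
Trapped volume = 465.03 × 0.3629 = 168.76 mL.

169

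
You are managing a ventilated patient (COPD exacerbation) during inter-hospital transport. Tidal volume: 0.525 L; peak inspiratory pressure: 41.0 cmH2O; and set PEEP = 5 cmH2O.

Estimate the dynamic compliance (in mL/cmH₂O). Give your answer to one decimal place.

14.6

Dynamic compliance = Vt / (PIP − PEEP) = 525 / (41.0 − 5) = 525 / 36.0 = 14.583 mL/cmH2O.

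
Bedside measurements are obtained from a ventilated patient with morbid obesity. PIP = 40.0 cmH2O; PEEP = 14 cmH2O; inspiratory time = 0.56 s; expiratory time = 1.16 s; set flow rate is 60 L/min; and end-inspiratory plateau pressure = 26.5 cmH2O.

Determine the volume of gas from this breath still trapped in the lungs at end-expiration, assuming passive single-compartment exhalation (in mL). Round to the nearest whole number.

Flow: 60 L/min ÷ 60 = 1 L/s.
Vt = flow × Ti = 1 L/s × 0.56 s × 1000 mL/L = 560.0 mL.
R = (PIP − Pplat)/V̇ = (40.0 − 26.5) / 1 = 13.5/1 = 13.5 cmH2O·s/L.
C = Vt/(Pplat − PEEP) = 560.0 / (26.5 − 14) = 560.0/12.5 = 44.8 mL/cmH2O.
τ = R × C = 13.5 × 0.0448 L/cmH2O = 0.6048 s.
Fraction remaining = e^(−Te/τ) = e^(−1.16/0.6048) = 0.1469.
Trapped volume = 560.0 × 0.1469 = 82.264 mL.

82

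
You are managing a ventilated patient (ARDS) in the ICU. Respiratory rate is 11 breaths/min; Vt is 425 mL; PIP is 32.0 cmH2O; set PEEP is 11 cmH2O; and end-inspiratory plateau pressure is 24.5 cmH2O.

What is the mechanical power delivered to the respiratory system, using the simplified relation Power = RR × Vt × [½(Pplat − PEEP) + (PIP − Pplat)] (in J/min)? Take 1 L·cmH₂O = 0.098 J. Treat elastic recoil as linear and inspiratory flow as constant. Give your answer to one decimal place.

Per-breath work = Vt × [½(Pplat−PEEP) + (PIP−Pplat)] = 0.425 × [0.5×13.5 + 7.5] = 0.425 × 14.25 = 6.056 L·cmH2O.
Power = 11 × 6.056 = 66.616 L·cmH2O/min.
× 0.098 J/(L·cmH2O) → 6.528 J/min.

6.5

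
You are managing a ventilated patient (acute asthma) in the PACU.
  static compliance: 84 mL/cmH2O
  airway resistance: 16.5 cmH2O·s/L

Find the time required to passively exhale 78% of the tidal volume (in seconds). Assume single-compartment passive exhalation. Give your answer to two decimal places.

2.10

τ = R × C = 16.5 × 84 mL/cmH2O = 16.5 × 0.084 L/cmH2O = 1.386 s.
Exhaled fraction f = 1 − e^(−t/τ) → t = −τ·ln(1 − f) = −1.386·ln(0.22) = 2.099 s.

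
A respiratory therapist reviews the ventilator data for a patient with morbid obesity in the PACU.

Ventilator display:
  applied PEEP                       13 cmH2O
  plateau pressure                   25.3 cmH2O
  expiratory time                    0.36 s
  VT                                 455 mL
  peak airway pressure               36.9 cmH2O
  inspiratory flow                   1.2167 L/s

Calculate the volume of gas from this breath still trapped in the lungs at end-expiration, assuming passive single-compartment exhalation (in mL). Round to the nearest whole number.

R = (PIP − Pplat)/V̇ = (36.9 − 25.3) / 1.2167 = 11.6/1.2167 = 9.534 cmH2O·s/L.
C = Vt/(Pplat − PEEP) = 455.0 / (25.3 − 13) = 455.0/12.3 = 36.992 mL/cmH2O.
τ = R × C = 9.534 × 0.03699 L/cmH2O = 0.3527 s.
Fraction remaining = e^(−Te/τ) = e^(−0.36/0.3527) = 0.3603.
Trapped volume = 455.0 × 0.3603 = 163.94 mL.

164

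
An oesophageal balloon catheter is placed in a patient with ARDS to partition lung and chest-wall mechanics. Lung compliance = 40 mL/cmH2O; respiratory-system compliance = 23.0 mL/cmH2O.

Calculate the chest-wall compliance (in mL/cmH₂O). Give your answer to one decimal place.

54.1

1/Ccw = 1/Crs − 1/CL.
1/Ccw = 1/23.0 − 1/40 = 0.01848.
Ccw = 54.113 mL/cmH2O.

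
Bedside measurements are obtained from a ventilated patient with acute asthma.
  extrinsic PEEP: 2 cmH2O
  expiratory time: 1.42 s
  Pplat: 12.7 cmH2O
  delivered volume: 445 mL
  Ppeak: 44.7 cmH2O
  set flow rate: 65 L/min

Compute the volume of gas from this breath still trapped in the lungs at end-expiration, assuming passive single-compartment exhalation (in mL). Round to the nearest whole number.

140

Flow: 65 L/min ÷ 60 = 1.0833 L/s.
R = (PIP − Pplat)/V̇ = (44.7 − 12.7) / 1.0833 = 32.0/1.0833 = 29.539 cmH2O·s/L.
C = Vt/(Pplat − PEEP) = 445.0 / (12.7 − 2) = 445.0/10.7 = 41.589 mL/cmH2O.
τ = R × C = 29.539 × 0.04159 L/cmH2O = 1.229 s.
Fraction remaining = e^(−Te/τ) = e^(−1.42/1.229) = 0.3149.
Trapped volume = 445.0 × 0.3149 = 140.13 mL.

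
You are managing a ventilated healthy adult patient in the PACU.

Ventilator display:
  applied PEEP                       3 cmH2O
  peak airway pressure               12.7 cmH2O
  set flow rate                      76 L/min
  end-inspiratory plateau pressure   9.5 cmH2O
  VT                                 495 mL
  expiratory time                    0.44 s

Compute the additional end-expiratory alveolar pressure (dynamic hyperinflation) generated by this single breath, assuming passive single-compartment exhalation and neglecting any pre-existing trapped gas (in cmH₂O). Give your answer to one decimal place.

Flow: 76 L/min ÷ 60 = 1.2667 L/s.
R = (PIP − Pplat)/V̇ = (12.7 − 9.5) / 1.2667 = 3.2/1.2667 = 2.526 cmH2O·s/L.
C = Vt/(Pplat − PEEP) = 495.0 / (9.5 − 3) = 495.0/6.5 = 76.154 mL/cmH2O.
τ = R × C = 2.526 × 0.07615 L/cmH2O = 0.1924 s.
Fraction remaining = e^(−Te/τ) = e^(−0.44/0.1924) = 0.1016; trapped volume = 495.0 × 0.1016 = 50.292 mL.
Additional alveolar pressure from trapping ≈ V_trapped / C = 50.292 / 76.154 = 0.6604 cmH2O.

0.7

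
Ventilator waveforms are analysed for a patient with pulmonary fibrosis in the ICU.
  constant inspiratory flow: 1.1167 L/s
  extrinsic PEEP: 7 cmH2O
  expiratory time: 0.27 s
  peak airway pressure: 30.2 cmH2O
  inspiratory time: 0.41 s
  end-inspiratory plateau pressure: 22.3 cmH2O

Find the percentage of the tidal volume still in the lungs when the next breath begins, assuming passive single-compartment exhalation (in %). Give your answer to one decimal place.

Vt = flow × Ti = 1.1167 L/s × 0.41 s × 1000 mL/L = 457.85 mL.
R = (PIP − Pplat)/V̇ = (30.2 − 22.3) / 1.1167 = 7.9/1.1167 = 7.074 cmH2O·s/L.
C = Vt/(Pplat − PEEP) = 457.85 / (22.3 − 7) = 457.85/15.3 = 29.925 mL/cmH2O.
τ = R × C = 7.074 × 0.02993 L/cmH2O = 0.2117 s.
Fraction remaining at end-expiration = e^(−Te/τ) = e^(−0.27/0.2117) = 0.2793 → 27.93%.

27.9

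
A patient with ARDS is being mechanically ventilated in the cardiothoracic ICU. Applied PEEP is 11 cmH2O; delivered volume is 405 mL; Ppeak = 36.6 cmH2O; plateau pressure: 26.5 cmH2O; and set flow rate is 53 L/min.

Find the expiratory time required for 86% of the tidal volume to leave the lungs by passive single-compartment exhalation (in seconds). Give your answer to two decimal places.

0.59

Flow: 53 L/min ÷ 60 = 0.8833 L/s.
R = (PIP − Pplat)/V̇ = (36.6 − 26.5) / 0.8833 = 10.1/0.8833 = 11.434 cmH2O·s/L.
C = Vt/(Pplat − PEEP) = 405.0 / (26.5 − 11) = 405.0/15.5 = 26.129 mL/cmH2O.
τ = R × C = 11.434 × 0.02613 L/cmH2O = 0.2988 s.
t = −τ·ln(1 − 0.86) = −0.2988·ln(0.14) = 0.5875 s.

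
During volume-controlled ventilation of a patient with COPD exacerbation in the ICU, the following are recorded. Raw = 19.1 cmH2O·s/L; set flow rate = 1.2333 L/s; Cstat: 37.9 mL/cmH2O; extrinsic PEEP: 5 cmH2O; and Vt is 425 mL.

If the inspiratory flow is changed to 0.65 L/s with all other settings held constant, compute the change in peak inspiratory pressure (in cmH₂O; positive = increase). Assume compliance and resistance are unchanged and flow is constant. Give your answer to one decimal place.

-11.1

PIP = Vt/C + R·V̇ + PEEP (constant-flow equation of motion).
Only the resistive term changes: ΔPIP = R × ΔV̇ = 19.1 × (0.65 − 1.2333) = 19.1 × -0.5833 = -11.141 cmH2O.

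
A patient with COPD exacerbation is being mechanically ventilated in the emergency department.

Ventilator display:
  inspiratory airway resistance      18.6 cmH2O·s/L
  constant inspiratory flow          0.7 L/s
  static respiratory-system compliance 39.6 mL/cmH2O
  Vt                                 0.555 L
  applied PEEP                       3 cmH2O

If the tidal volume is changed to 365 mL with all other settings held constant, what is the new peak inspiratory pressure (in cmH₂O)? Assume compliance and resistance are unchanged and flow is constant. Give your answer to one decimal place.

25.2

PIP = Vt/C + R·V̇ + PEEP (constant-flow equation of motion).
Only the elastic term changes: ΔPIP = ΔVt / C = (365 − 555) / 39.6 = -4.798 cmH2O.
Original PIP = 555/39.6 + 18.6×0.7 + 3 = 30.035 cmH2O; new PIP = 30.035 + (-4.798) = 25.237 cmH2O.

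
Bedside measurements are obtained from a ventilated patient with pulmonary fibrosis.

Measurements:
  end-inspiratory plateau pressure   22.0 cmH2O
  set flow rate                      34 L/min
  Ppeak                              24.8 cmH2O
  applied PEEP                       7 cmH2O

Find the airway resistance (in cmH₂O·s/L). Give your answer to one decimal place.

4.9

Flow: 34 L/min ÷ 60 = 0.5667 L/s.
Raw = (PIP − Pplat) / flow = (24.8 − 22.0) / 0.5667 = 2.8 / 0.5667 = 4.941 cmH2O·s/L.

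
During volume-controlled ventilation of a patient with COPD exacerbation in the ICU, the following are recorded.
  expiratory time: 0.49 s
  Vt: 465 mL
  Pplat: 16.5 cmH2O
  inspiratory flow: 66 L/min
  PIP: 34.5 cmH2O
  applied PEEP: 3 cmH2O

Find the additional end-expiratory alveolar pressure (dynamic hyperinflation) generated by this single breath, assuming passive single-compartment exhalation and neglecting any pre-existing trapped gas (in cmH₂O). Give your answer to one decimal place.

Flow: 66 L/min ÷ 60 = 1.1 L/s.
R = (PIP − Pplat)/V̇ = (34.5 − 16.5) / 1.1 = 18.0/1.1 = 16.364 cmH2O·s/L.
C = Vt/(Pplat − PEEP) = 465.0 / (16.5 − 3) = 465.0/13.5 = 34.444 mL/cmH2O.
τ = R × C = 16.364 × 0.03444 L/cmH2O = 0.5636 s.
Fraction remaining = e^(−Te/τ) = e^(−0.49/0.5636) = 0.4192; trapped volume = 465.0 × 0.4192 = 194.93 mL.
Additional alveolar pressure from trapping ≈ V_trapped / C = 194.93 / 34.444 = 5.659 cmH2O.

5.7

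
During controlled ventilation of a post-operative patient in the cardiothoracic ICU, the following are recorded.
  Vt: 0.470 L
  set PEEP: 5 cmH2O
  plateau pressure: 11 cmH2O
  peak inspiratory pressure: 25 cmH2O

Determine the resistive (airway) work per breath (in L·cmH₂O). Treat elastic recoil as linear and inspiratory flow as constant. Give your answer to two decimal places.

With constant inspiratory flow the resistive pressure is constant at PIP − Pplat = 25 − 11 = 14.0 cmH2O, so resistive work = 14.0 × 0.470 = 6.58 L·cmH2O.

6.58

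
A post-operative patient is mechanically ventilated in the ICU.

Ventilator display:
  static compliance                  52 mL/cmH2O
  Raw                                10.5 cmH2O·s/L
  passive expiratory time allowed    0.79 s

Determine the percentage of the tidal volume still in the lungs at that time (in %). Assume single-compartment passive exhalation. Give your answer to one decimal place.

τ = R × C = 10.5 × 52 mL/cmH2O = 10.5 × 0.052 L/cmH2O = 0.546 s.
Passive exhalation: V(t)/V₀ = e^(−t/τ) = e^(−0.79/0.546) = 0.2353.
Fraction remaining = 0.2353 → 23.53%.

23.5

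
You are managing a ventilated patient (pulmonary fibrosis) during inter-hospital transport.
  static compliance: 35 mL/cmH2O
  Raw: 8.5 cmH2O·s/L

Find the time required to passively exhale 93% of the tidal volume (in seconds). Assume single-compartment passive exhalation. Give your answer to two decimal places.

0.79

τ = R × C = 8.5 × 35 mL/cmH2O = 8.5 × 0.035 L/cmH2O = 0.2975 s.
Exhaled fraction f = 1 − e^(−t/τ) → t = −τ·ln(1 − f) = −0.2975·ln(0.07) = 0.7911 s.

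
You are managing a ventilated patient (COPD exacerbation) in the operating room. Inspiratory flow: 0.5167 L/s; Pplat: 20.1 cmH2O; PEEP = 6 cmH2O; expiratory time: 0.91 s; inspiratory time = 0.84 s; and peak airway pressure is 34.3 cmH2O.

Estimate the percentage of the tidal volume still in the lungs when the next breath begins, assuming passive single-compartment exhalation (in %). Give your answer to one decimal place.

Vt = flow × Ti = 0.5167 L/s × 0.84 s × 1000 mL/L = 434.03 mL.
R = (PIP − Pplat)/V̇ = (34.3 − 20.1) / 0.5167 = 14.2/0.5167 = 27.482 cmH2O·s/L.
C = Vt/(Pplat − PEEP) = 434.03 / (20.1 − 6) = 434.03/14.1 = 30.782 mL/cmH2O.
τ = R × C = 27.482 × 0.03078 L/cmH2O = 0.8459 s.
Fraction remaining at end-expiration = e^(−Te/τ) = e^(−0.91/0.8459) = 0.341 → 34.1%.

34.1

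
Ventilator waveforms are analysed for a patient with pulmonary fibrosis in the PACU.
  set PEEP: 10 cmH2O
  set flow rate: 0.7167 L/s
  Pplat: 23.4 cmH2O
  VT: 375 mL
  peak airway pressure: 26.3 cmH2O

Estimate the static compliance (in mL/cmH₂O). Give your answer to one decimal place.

28.0

Cstat = Vt / (Pplat − PEEP) = 375 / (23.4 − 10) = 375 / 13.4 = 27.985 mL/cmH2O.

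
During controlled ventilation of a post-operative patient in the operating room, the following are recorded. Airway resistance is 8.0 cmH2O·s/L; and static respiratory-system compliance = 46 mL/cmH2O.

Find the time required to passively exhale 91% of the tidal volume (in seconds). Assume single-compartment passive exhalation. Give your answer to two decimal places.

0.89

τ = R × C = 8.0 × 46 mL/cmH2O = 8.0 × 0.046 L/cmH2O = 0.368 s.
Exhaled fraction f = 1 − e^(−t/τ) → t = −τ·ln(1 − f) = −0.368·ln(0.09) = 0.8861 s.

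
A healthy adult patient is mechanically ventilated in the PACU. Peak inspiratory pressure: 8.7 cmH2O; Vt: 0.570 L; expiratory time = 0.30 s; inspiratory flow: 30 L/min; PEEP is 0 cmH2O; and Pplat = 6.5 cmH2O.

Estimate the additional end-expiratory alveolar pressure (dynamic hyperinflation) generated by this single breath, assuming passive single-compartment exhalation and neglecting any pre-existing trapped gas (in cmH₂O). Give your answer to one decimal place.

Flow: 30 L/min ÷ 60 = 0.5 L/s.
R = (PIP − Pplat)/V̇ = (8.7 − 6.5) / 0.5 = 2.2/0.5 = 4.4 cmH2O·s/L.
C = Vt/(Pplat − PEEP) = 570.0 / (6.5 − 0) = 570.0/6.5 = 87.692 mL/cmH2O.
τ = R × C = 4.4 × 0.08769 L/cmH2O = 0.3858 s.
Fraction remaining = e^(−Te/τ) = e^(−0.30/0.3858) = 0.4595; trapped volume = 570.0 × 0.4595 = 261.92 mL.
Additional alveolar pressure from trapping ≈ V_trapped / C = 261.92 / 87.692 = 2.987 cmH2O.

3.0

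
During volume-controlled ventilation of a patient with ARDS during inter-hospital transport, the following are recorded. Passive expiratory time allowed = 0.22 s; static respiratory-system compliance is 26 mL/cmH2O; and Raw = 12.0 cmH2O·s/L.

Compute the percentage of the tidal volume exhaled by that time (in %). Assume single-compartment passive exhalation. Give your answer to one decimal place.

50.6

τ = R × C = 12.0 × 26 mL/cmH2O = 12.0 × 0.026 L/cmH2O = 0.312 s.
Passive exhalation: V(t)/V₀ = e^(−t/τ) = e^(−0.22/0.312) = 0.494.
Fraction exhaled = 1 − 0.494 = 0.506 → 50.6%.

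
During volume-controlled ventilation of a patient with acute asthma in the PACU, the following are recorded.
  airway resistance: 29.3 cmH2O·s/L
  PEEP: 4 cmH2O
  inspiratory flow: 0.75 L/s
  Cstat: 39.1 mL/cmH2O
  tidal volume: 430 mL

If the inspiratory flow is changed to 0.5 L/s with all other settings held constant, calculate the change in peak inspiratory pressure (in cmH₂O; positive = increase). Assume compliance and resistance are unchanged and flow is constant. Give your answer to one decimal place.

-7.3

PIP = Vt/C + R·V̇ + PEEP (constant-flow equation of motion).
Only the resistive term changes: ΔPIP = R × ΔV̇ = 29.3 × (0.5 − 0.75) = 29.3 × -0.25 = -7.325 cmH2O.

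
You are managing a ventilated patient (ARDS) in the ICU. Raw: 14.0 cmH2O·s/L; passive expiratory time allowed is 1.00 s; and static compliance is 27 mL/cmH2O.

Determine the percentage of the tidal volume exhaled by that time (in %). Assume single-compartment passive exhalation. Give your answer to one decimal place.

τ = R × C = 14.0 × 27 mL/cmH2O = 14.0 × 0.027 L/cmH2O = 0.378 s.
Passive exhalation: V(t)/V₀ = e^(−t/τ) = e^(−1.00/0.378) = 0.07097.
Fraction exhaled = 1 − 0.07097 = 0.929 → 92.9%.

92.9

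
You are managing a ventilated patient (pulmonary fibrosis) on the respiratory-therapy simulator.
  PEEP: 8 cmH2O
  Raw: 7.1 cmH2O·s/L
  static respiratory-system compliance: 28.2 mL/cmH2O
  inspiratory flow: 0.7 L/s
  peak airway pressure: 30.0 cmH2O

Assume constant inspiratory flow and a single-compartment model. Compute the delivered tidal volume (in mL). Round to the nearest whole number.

Equation of motion (constant flow): PIP = Vt/C + R·V̇ + PEEP.
Vt/C = PIP − R·V̇ − PEEP = 30.0 − 4.97 − 8 = 17.03 cmH2O.
Vt = C × 17.03 = 28.2 × 17.03 = 480.25 mL.

480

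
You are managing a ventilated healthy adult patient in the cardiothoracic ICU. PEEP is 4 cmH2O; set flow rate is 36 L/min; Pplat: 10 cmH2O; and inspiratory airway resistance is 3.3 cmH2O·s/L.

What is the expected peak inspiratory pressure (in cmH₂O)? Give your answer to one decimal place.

12.0

Flow: 36 L/min ÷ 60 = 0.6 L/s.
PIP = Pplat + Raw × flow = 10 + 3.3 × 0.6 = 10 + 1.98 = 11.98 cmH2O.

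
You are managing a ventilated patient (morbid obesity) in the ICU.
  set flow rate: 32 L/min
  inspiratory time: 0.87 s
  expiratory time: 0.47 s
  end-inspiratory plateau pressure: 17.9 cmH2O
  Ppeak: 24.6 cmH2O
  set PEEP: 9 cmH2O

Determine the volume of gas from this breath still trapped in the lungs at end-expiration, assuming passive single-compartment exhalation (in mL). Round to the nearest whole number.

226

Flow: 32 L/min ÷ 60 = 0.5333 L/s.
Vt = flow × Ti = 0.5333 L/s × 0.87 s × 1000 mL/L = 463.97 mL.
R = (PIP − Pplat)/V̇ = (24.6 − 17.9) / 0.5333 = 6.7/0.5333 = 12.563 cmH2O·s/L.
C = Vt/(Pplat − PEEP) = 463.97 / (17.9 − 9) = 463.97/8.9 = 52.131 mL/cmH2O.
τ = R × C = 12.563 × 0.05213 L/cmH2O = 0.6549 s.
Fraction remaining = e^(−Te/τ) = e^(−0.47/0.6549) = 0.4879.
Trapped volume = 463.97 × 0.4879 = 226.37 mL.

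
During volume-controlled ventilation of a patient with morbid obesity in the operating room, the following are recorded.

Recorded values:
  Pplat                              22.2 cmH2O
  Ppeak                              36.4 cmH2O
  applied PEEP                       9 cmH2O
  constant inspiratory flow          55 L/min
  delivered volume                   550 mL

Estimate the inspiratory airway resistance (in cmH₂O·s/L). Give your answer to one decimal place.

Flow: 55 L/min ÷ 60 = 0.9167 L/s.
Raw = (PIP − Pplat) / flow = (36.4 − 22.2) / 0.9167 = 14.2 / 0.9167 = 15.49 cmH2O·s/L.

15.5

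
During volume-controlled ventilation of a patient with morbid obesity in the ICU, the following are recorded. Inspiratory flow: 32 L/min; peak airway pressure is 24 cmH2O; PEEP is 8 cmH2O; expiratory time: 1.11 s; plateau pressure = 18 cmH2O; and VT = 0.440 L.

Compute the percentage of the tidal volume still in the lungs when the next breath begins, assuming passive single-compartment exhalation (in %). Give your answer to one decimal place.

10.6

Flow: 32 L/min ÷ 60 = 0.5333 L/s.
R = (PIP − Pplat)/V̇ = (24 − 18) / 0.5333 = 6.0/0.5333 = 11.251 cmH2O·s/L.
C = Vt/(Pplat − PEEP) = 440.0 / (18 − 8) = 440.0/10.0 = 44.0 mL/cmH2O.
τ = R × C = 11.251 × 0.044 L/cmH2O = 0.495 s.
Fraction remaining at end-expiration = e^(−Te/τ) = e^(−1.11/0.495) = 0.1062 → 10.62%.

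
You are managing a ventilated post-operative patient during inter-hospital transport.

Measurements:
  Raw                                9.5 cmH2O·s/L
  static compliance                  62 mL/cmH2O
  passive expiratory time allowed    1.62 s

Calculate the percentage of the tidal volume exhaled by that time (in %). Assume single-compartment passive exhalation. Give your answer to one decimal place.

93.6

τ = R × C = 9.5 × 62 mL/cmH2O = 9.5 × 0.062 L/cmH2O = 0.589 s.
Passive exhalation: V(t)/V₀ = e^(−t/τ) = e^(−1.62/0.589) = 0.0639.
Fraction exhaled = 1 − 0.0639 = 0.9361 → 93.61%.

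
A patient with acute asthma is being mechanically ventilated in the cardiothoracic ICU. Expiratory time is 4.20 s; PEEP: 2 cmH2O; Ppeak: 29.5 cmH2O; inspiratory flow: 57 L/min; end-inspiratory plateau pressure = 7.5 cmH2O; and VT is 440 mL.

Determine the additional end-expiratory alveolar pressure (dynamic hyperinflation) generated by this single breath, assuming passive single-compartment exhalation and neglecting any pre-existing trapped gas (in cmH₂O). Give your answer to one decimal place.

0.6

Flow: 57 L/min ÷ 60 = 0.95 L/s.
R = (PIP − Pplat)/V̇ = (29.5 − 7.5) / 0.95 = 22.0/0.95 = 23.158 cmH2O·s/L.
C = Vt/(Pplat − PEEP) = 440.0 / (7.5 − 2) = 440.0/5.5 = 80.0 mL/cmH2O.
τ = R × C = 23.158 × 0.08 L/cmH2O = 1.853 s.
Fraction remaining = e^(−Te/τ) = e^(−4.20/1.853) = 0.1037; trapped volume = 440.0 × 0.1037 = 45.628 mL.
Additional alveolar pressure from trapping ≈ V_trapped / C = 45.628 / 80.0 = 0.5704 cmH2O.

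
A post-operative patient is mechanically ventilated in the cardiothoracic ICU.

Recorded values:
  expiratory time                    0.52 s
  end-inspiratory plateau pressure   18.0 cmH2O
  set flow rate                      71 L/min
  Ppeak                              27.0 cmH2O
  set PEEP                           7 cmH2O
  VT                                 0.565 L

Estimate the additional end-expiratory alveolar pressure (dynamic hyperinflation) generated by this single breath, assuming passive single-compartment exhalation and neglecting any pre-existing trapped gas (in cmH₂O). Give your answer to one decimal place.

2.9

Flow: 71 L/min ÷ 60 = 1.1833 L/s.
R = (PIP − Pplat)/V̇ = (27.0 − 18.0) / 1.1833 = 9.0/1.1833 = 7.606 cmH2O·s/L.
C = Vt/(Pplat − PEEP) = 565.0 / (18.0 − 7) = 565.0/11.0 = 51.364 mL/cmH2O.
τ = R × C = 7.606 × 0.05136 L/cmH2O = 0.3906 s.
Fraction remaining = e^(−Te/τ) = e^(−0.52/0.3906) = 0.2641; trapped volume = 565.0 × 0.2641 = 149.22 mL.
Additional alveolar pressure from trapping ≈ V_trapped / C = 149.22 / 51.364 = 2.905 cmH2O.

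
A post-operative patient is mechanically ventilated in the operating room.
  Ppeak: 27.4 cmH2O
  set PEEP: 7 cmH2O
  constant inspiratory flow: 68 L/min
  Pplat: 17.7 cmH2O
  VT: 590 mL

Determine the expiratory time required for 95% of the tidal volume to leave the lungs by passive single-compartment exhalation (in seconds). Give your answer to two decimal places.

1.41

Flow: 68 L/min ÷ 60 = 1.1333 L/s.
R = (PIP − Pplat)/V̇ = (27.4 − 17.7) / 1.1333 = 9.7/1.1333 = 8.559 cmH2O·s/L.
C = Vt/(Pplat − PEEP) = 590.0 / (17.7 − 7) = 590.0/10.7 = 55.14 mL/cmH2O.
τ = R × C = 8.559 × 0.05514 L/cmH2O = 0.4719 s.
t = −τ·ln(1 − 0.95) = −0.4719·ln(0.05) = 1.414 s.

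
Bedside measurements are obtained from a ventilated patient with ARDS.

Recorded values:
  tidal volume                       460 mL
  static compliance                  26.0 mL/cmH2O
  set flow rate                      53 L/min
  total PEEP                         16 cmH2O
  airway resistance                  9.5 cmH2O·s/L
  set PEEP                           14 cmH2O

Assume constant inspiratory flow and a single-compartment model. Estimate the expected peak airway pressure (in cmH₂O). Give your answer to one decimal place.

42.1

Flow: 53 L/min ÷ 60 = 0.8833 L/s.
Total PEEP = 16 cmH2O (set 14 + intrinsic 2); this is the baseline alveolar pressure.
Equation of motion (constant flow): PIP = Vt/C + R·V̇ + PEEP.
PIP = 460/26.0 + 9.5×0.8833 + 16 = 17.692 + 8.391 + 16 = 42.083 cmH2O.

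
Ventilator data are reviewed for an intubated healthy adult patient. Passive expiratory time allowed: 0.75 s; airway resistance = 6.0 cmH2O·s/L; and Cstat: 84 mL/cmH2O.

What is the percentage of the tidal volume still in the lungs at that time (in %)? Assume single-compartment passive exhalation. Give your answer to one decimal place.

τ = R × C = 6.0 × 84 mL/cmH2O = 6.0 × 0.084 L/cmH2O = 0.504 s.
Passive exhalation: V(t)/V₀ = e^(−t/τ) = e^(−0.75/0.504) = 0.2258.
Fraction remaining = 0.2258 → 22.58%.

22.6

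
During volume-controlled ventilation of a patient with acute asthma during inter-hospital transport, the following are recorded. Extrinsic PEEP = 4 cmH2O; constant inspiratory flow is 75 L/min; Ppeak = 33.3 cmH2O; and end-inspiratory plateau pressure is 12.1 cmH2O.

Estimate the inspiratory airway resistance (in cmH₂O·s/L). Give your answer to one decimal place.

17.0

Flow: 75 L/min ÷ 60 = 1.25 L/s.
Raw = (PIP − Pplat) / flow = (33.3 − 12.1) / 1.25 = 21.2 / 1.25 = 16.96 cmH2O·s/L.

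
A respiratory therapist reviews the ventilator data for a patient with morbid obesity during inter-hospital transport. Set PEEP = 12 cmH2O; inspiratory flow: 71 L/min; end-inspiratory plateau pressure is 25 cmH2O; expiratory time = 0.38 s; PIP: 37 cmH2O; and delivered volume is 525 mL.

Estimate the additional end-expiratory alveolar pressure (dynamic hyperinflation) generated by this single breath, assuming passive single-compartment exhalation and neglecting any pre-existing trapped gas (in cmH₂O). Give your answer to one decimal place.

5.1

Flow: 71 L/min ÷ 60 = 1.1833 L/s.
R = (PIP − Pplat)/V̇ = (37 − 25) / 1.1833 = 12.0/1.1833 = 10.141 cmH2O·s/L.
C = Vt/(Pplat − PEEP) = 525.0 / (25 − 12) = 525.0/13.0 = 40.385 mL/cmH2O.
τ = R × C = 10.141 × 0.04039 L/cmH2O = 0.4096 s.
Fraction remaining = e^(−Te/τ) = e^(−0.38/0.4096) = 0.3954; trapped volume = 525.0 × 0.3954 = 207.59 mL.
Additional alveolar pressure from trapping ≈ V_trapped / C = 207.59 / 40.385 = 5.14 cmH2O.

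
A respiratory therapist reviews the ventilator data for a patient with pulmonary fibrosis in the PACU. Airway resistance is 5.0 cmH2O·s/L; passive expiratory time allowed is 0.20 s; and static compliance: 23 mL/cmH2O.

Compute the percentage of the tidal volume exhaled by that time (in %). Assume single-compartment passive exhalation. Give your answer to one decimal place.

τ = R × C = 5.0 × 23 mL/cmH2O = 5.0 × 0.023 L/cmH2O = 0.115 s.
Passive exhalation: V(t)/V₀ = e^(−t/τ) = e^(−0.20/0.115) = 0.1757.
Fraction exhaled = 1 − 0.1757 = 0.8243 → 82.43%.

82.4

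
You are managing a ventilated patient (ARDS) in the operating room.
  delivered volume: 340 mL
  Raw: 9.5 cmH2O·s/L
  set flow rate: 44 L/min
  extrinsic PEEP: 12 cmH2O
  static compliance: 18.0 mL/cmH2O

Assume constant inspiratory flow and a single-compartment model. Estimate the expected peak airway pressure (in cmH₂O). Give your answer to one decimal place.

37.9

Flow: 44 L/min ÷ 60 = 0.7333 L/s.
Equation of motion (constant flow): PIP = Vt/C + R·V̇ + PEEP.
PIP = 340/18.0 + 9.5×0.7333 + 12 = 18.889 + 6.966 + 12 = 37.855 cmH2O.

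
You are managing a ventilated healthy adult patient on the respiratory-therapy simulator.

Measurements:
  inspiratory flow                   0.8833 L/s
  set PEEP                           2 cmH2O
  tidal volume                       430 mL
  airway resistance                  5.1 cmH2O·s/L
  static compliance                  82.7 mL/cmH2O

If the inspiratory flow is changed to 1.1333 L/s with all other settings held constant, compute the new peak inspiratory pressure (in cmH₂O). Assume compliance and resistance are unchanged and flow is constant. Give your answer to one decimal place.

PIP = Vt/C + R·V̇ + PEEP (constant-flow equation of motion).
Only the resistive term changes: ΔPIP = R × ΔV̇ = 5.1 × (1.1333 − 0.8833) = 5.1 × 0.25 = 1.275 cmH2O.
Original PIP = 430/82.7 + 5.1×0.8833 + 2 = 11.704 cmH2O; new PIP = 11.704 + (1.275) = 12.979 cmH2O.

13.0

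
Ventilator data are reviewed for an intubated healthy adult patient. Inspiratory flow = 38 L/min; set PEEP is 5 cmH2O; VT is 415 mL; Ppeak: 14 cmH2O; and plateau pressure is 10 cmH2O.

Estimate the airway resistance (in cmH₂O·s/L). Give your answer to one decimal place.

Flow: 38 L/min ÷ 60 = 0.6333 L/s.
Raw = (PIP − Pplat) / flow = (14 − 10) / 0.6333 = 4.0 / 0.6333 = 6.316 cmH2O·s/L.

6.3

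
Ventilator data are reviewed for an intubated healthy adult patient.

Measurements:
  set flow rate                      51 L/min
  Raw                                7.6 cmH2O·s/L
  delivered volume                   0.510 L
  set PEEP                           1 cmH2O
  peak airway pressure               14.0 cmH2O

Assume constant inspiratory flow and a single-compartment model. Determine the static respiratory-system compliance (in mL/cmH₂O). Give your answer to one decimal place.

78.0

Flow: 51 L/min ÷ 60 = 0.85 L/s.
Equation of motion (constant flow): PIP = Vt/C + R·V̇ + PEEP.
Vt/C = PIP − R·V̇ − PEEP = 14.0 − 7.6×0.85 − 1 = 14.0 − 6.46 − 1 = 6.54 cmH2O.
C = Vt / 6.54 = 510 / 6.54 = 77.982 mL/cmH2O.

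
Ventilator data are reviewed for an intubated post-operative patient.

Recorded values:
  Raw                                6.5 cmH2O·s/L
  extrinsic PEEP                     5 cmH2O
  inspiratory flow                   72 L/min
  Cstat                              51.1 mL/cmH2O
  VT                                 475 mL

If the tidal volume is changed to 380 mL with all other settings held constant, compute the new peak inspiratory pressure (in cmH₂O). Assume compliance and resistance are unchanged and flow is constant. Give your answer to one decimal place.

20.2

Flow: 72 L/min ÷ 60 = 1.2 L/s.
PIP = Vt/C + R·V̇ + PEEP (constant-flow equation of motion).
Only the elastic term changes: ΔPIP = ΔVt / C = (380 − 475) / 51.1 = -1.859 cmH2O.
Original PIP = 475/51.1 + 6.5×1.2 + 5 = 22.095 cmH2O; new PIP = 22.095 + (-1.859) = 20.236 cmH2O.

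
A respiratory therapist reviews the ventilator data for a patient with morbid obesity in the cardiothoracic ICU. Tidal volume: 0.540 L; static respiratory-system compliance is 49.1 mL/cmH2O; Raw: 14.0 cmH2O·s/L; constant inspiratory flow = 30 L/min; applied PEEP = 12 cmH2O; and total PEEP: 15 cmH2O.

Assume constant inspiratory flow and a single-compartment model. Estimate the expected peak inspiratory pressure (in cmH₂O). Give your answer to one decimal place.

33.0

Flow: 30 L/min ÷ 60 = 0.5 L/s.
Total PEEP = 15 cmH2O (set 12 + intrinsic 3); this is the baseline alveolar pressure.
Equation of motion (constant flow): PIP = Vt/C + R·V̇ + PEEP.
PIP = 540/49.1 + 14.0×0.5 + 15 = 10.998 + 7.0 + 15 = 32.998 cmH2O.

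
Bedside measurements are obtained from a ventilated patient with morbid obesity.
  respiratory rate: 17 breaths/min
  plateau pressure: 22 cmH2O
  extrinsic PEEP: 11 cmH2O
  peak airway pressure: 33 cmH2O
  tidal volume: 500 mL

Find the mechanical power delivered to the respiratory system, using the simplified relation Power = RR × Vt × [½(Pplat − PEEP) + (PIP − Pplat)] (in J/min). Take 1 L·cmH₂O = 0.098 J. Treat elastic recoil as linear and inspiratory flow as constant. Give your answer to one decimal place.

Per-breath work = Vt × [½(Pplat−PEEP) + (PIP−Pplat)] = 0.500 × [0.5×11.0 + 11.0] = 0.500 × 16.5 = 8.25 L·cmH2O.
Power = 17 × 8.25 = 140.25 L·cmH2O/min.
× 0.098 J/(L·cmH2O) → 13.745 J/min.

13.7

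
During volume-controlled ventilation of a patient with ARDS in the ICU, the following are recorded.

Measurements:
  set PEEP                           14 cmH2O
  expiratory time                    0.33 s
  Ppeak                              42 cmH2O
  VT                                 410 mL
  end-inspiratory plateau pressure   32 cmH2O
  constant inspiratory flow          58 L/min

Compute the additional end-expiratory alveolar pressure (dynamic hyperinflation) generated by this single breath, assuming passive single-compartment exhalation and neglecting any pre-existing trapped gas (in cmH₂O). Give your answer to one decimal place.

4.4

Flow: 58 L/min ÷ 60 = 0.9667 L/s.
R = (PIP − Pplat)/V̇ = (42 − 32) / 0.9667 = 10.0/0.9667 = 10.344 cmH2O·s/L.
C = Vt/(Pplat − PEEP) = 410.0 / (32 − 14) = 410.0/18.0 = 22.778 mL/cmH2O.
τ = R × C = 10.344 × 0.02278 L/cmH2O = 0.2356 s.
Fraction remaining = e^(−Te/τ) = e^(−0.33/0.2356) = 0.2464; trapped volume = 410.0 × 0.2464 = 101.02 mL.
Additional alveolar pressure from trapping ≈ V_trapped / C = 101.02 / 22.778 = 4.435 cmH2O.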